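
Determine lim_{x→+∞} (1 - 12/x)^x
As x → +∞: this is the defining limit (1 - 12/x)^x → e^(-12).
Limit = e^(-12).

Final answer: e^(-12)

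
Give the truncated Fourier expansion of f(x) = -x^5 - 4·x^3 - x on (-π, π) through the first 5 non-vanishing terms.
(-2·π^4 - 194 + 32·π^2)·sin(x) + (-π^2 + 5/2 + π^4)·sin(2·x) + (-2·π^4/3 - 32·π^2/27 + 10/81)·sin(3·x) + (-1/64 + 11·π^2/8 + π^4/2)·sin(4·x) + (-2·π^4/5 - 32·π^2/25 - 58/625)·sin(5·x)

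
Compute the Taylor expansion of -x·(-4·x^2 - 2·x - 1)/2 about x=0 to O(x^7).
2·x^3 + x^2 + x/2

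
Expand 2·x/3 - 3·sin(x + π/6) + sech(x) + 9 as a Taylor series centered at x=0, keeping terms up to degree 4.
7·x^4/48 + √(3)·x^3/4 + x^2/4 + x·(2/3 - 3·√(3)/2) + 17/2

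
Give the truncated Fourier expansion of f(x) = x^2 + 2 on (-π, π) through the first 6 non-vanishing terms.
-4·cos(x) + cos(2·x) - 4·cos(3·x)/9 + cos(4·x)/4 - 4·cos(5·x)/25 + 2 + π^2/3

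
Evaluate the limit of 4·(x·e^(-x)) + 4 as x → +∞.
Evaluate the dominant behaviour as x → +∞; each term tends to a finite value or vanishes.
Limit = 4.

Final answer: 4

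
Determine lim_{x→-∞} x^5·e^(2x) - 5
The product is a 0·∞ indeterminate form at x → -∞.
Rewrite the product as x^5 / e^(-2x) (an ∞/∞ form) and apply L'Hôpital, or use the standard hierarchy e^(2|x|) ≫ |x^5| as x → -∞.
The indeterminate product → 0, so the limit = -5.

Final answer: -5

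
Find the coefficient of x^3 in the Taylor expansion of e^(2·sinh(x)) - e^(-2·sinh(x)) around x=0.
Expand to order 3: e^(2·sinh(x)) - e^(-2·sinh(x)) = 10·x^3/3 + 4·x + O(x^4).
The coefficient of x^3 is 10/3.

Final answer: 10/3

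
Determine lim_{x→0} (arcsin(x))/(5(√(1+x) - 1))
Both numerator and denominator → 0 as x → 0; this is a 0/0 indeterminate form.
Expand each to leading order near x = 0: numerator ~ x, denominator ~ 5·x/2.
The limit of the ratio is 2/5.

Final answer: 2/5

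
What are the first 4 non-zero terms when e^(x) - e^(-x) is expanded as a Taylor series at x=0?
x^7/2520 + x^5/60 + x^3/3 + 2·x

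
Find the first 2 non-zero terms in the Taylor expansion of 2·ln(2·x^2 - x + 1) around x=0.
3·x^2 - 2·x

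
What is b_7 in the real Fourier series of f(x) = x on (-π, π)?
b_7 = (1/π) ∫_{-π}^{π} f(x)·sin(7x) dx.
Evaluate the integral (use parity and integration by parts as needed): b_7 = 2/7.

Final answer: 2/7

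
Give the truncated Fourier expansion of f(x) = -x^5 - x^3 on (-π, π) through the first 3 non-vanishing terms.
(-228 - 2·π^4 + 38·π^2)·sin(x) + (-4·π^2 + 6 + π^4)·sin(2·x) + (-2·π^4/3 - 44/81 + 22·π^2/27)·sin(3·x)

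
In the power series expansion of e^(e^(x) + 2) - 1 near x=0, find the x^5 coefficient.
Expand to order 5: e^(e^(x) + 2) - 1 = 13·x^5·e^(3)/30 + 5·x^4·e^(3)/8 + 5·x^3·e^(3)/6 + x^2·e^(3) + x·e^(3) - 1 + e^(3) + O(x^6).
The coefficient of x^5 is 13·e^(3)/30.

Final answer: 13·e^(3)/30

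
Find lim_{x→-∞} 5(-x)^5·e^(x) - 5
The product is a 0·∞ indeterminate form at x → -∞.
Rewrite the product as 5(-x)^5 / e^(-x) (an ∞/∞ form) and apply L'Hôpital, or use the standard hierarchy e^(|x|) ≫ |(-x)^5| as x → -∞.
The indeterminate product → 0, so the limit = -5.

Final answer: -5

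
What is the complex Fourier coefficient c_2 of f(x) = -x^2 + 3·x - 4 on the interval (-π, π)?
Compute the real Fourier coefficients first: a_2 = -1, b_2 = -3.
Then c_2 = (a_2 − i·b_2)/2 = -1/2 + 3·i/2.

Final answer: -1/2 + 3·i/2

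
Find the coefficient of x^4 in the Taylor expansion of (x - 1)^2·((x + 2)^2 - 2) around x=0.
Expand to order 4: (x - 1)^2·((x + 2)^2 - 2) = x^4 + 2·x^3 - 5·x^2 + 2 + O(x^5).
The coefficient of x^4 is 1.

Final answer: 1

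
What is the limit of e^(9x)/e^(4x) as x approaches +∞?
This is an ∞/∞ indeterminate form as x → +∞.
Rewrite e^(9x)/e^(4x) = e^((9−4)x) = e^(5x); the exponent coefficient is 5 > 0 so e^(5x) → ∞.
Limit = ∞.

Final answer: ∞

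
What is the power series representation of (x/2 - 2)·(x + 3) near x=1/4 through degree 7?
-195/32 - (x - 1/4)/4 + (x - 1/4)^2/2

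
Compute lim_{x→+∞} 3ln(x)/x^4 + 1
The quotient is an ∞/∞ indeterminate form as x → +∞.
The polynomial denominator x^4 dominates the logarithmic numerator (any positive power of x ≫ ln(x) as x → ∞), so the quotient → 0.
Adding the constant: 0 + 1 = 1. Limit = 1.

Final answer: 1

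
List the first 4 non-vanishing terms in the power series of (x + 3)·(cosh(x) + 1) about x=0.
x^3/2 + 3·x^2/2 + 2·x + 6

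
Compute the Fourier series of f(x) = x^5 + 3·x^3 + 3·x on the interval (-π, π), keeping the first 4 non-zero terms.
(-34·π^2 + 2·π^4 + 210)·sin(x) + (-π^4 - 6 + 2·π^2)·sin(2·x) + (134/81 + 14·π^2/27 + 2·π^4/3)·sin(3·x) + (-π^4/2 - 7·π^2/8 - 75/64)·sin(4·x)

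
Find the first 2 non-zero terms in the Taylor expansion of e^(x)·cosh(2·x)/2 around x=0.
x/2 + 1/2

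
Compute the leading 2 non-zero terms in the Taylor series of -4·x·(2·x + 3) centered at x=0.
-8·x^2 - 12·x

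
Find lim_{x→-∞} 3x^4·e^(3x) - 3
The product is a 0·∞ indeterminate form at x → -∞.
Rewrite the product as 3x^4 / e^(-3x) (an ∞/∞ form) and apply L'Hôpital, or use the standard hierarchy e^(3|x|) ≫ |x^4| as x → -∞.
The indeterminate product → 0, so the limit = -3.

Final answer: -3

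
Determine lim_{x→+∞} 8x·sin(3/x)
As x → +∞: let u = 3/x → 0⁺; then 8·x·sin(3/x) = 8·3·sin(u)/u → 8·3·1 = 24.
Limit = 24.

Final answer: 24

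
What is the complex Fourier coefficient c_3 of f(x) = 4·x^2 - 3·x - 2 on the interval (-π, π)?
Compute the real Fourier coefficients first: a_3 = -16/9, b_3 = -2.
Then c_3 = (a_3 − i·b_3)/2 = -8/9 + i.

Final answer: -8/9 + i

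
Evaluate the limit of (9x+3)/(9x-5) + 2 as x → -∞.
Evaluate the dominant behaviour as x → -∞; each term tends to a finite value or vanishes.
Limit = 3.

Final answer: 3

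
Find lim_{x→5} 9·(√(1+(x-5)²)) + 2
Direct substitution at x = 5 gives 11.

Final answer: 11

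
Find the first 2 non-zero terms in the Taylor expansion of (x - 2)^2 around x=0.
4 - 4·x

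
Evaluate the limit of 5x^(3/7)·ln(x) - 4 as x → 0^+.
The product is a 0·∞ indeterminate form at x → 0⁺.
Rewrite the product as 5·ln(x) / x^(-3/7) and apply L'Hôpital, or use the standard hierarchy x^(-3/7) ≫ |ln x| as x → 0⁺.
The indeterminate product → 0, so the limit = -4.

Final answer: -4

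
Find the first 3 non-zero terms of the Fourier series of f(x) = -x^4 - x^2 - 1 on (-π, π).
(-44 + 8·π^2)·cos(x) + (2 - 2·π^2)·cos(2·x) - π^4/5 - π^2/3 - 1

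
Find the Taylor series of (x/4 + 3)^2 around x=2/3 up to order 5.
361/36 + 19·(x - 2/3)/12 + (x - 2/3)^2/16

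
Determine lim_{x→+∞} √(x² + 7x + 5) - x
This is an ∞ − ∞ indeterminate form.
Multiply and divide by the conjugate √(x²+7x + 5) + x; the x² terms cancel, leaving (7x + 5)/(√(x²+7x + 5)+x) → 7/2.
Limit = 7/2.

Final answer: 7/2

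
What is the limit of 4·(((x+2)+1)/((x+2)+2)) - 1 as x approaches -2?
Direct substitution at x = -2 gives 1.

Final answer: 1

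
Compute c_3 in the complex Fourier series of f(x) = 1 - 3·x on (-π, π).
Compute the real Fourier coefficients first: a_3 = 0, b_3 = -2.
Then c_3 = (a_3 − i·b_3)/2 = i.

Final answer: i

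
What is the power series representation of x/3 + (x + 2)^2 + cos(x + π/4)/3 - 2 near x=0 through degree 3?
√(2)·x^3/36 + x^2·(1 - √(2)/12) + x·(13/3 - √(2)/6) + √(2)/6 + 2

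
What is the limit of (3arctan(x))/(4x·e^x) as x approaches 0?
Both numerator and denominator → 0 as x → 0; this is a 0/0 indeterminate form.
Expand each to leading order near x = 0: numerator ~ 3·x, denominator ~ 4·x.
The limit of the ratio is 3/4.

Final answer: 3/4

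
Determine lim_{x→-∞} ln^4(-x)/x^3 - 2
The quotient is an ∞/∞ indeterminate form as x → -∞.
Compare growth rates of the dominant terms (exponentials ≫ polynomials ≫ logarithms), or apply L'Hôpital's rule; the quotient → 0.
Adding the constant: 0 - 2 = -2. Limit = -2.

Final answer: -2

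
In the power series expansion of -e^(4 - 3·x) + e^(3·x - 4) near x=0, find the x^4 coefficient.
Expand to order 4: -e^(4 - 3·x) + e^(3·x - 4) = x^4·(-27·e^(4)/8 + 27·e^(-4)/8) + x^3·(9·e^(-4)/2 + 9·e^(4)/2) + x^2·(-9·e^(4)/2 + 9·e^(-4)/2) + x·(3·e^(-4) + 3·e^(4)) - e^(4) + e^(-4) + O(x^5).
The coefficient of x^4 is -27·e^(4)/8 + 27·e^(-4)/8.

Final answer: -27·e^(4)/8 + 27·e^(-4)/8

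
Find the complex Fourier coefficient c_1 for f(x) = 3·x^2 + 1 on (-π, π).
Compute the real Fourier coefficients first: a_1 = -12, b_1 = 0.
Then c_1 = (a_1 − i·b_1)/2 = -6.

Final answer: -6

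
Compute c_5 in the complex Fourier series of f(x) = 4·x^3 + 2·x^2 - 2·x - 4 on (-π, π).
Compute the real Fourier coefficients first: a_5 = -8/25, b_5 = -148/125 + 8·π^2/5.
Then c_5 = (a_5 − i·b_5)/2 = -4/25 - 4·i·π^2/5 + 74·i/125.

Final answer: -4/25 - 4·i·π^2/5 + 74·i/125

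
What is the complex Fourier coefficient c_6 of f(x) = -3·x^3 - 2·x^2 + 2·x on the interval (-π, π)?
Compute the real Fourier coefficients first: a_6 = -2/9, b_6 = -5/6 + π^2.
Then c_6 = (a_6 − i·b_6)/2 = -1/9 - i·π^2/2 + 5·i/12.

Final answer: -1/9 - i·π^2/2 + 5·i/12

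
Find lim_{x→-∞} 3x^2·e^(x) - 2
The product is a 0·∞ indeterminate form at x → -∞.
Rewrite the product as 3x^2 / e^(-x) (an ∞/∞ form) and apply L'Hôpital, or use the standard hierarchy e^(|x|) ≫ |x^2| as x → -∞.
The indeterminate product → 0, so the limit = -2.

Final answer: -2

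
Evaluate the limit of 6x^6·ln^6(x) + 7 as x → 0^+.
The product is a 0·∞ indeterminate form at x → 0⁺.
Rewrite the product as 6·ln^6(x) / x^(-6) and apply L'Hôpital, or use the standard hierarchy x^(-6) ≫ |ln x|^6 as x → 0⁺.
The indeterminate product → 0, so the limit = 7.

Final answer: 7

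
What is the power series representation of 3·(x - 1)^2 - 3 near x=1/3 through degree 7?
-5/3 - 4·(x - 1/3) + 3·(x - 1/3)^2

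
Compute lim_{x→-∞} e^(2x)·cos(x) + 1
Evaluate the dominant behaviour as x → -∞; each term tends to a finite value or vanishes.
Limit = 1.

Final answer: 1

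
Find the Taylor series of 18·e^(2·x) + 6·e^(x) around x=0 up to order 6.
193·x^6/120 + 97·x^5/20 + 49·x^4/4 + 25·x^3 + 39·x^2 + 42·x + 24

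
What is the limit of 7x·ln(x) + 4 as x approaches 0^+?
The product is a 0·∞ indeterminate form at x → 0⁺.
Rewrite the product as 7·ln(x) / x^(-1) and apply L'Hôpital, or use the standard hierarchy x^(-1) ≫ |ln x| as x → 0⁺.
The indeterminate product → 0, so the limit = 4.

Final answer: 4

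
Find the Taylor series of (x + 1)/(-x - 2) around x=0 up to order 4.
x^4/32 - x^3/16 + x^2/8 - x/4 - 1/2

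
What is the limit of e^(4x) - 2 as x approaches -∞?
Evaluate the dominant behaviour as x → -∞; each term tends to a finite value or vanishes.
Limit = -2.

Final answer: -2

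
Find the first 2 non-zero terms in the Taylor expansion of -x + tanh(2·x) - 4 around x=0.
x - 4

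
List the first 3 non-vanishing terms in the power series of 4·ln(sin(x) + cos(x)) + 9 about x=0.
-4·x^2 + 4·x + 9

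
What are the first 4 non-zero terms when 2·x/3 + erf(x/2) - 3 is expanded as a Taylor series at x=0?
x^5/(160·√(π)) - x^3/(12·√(π)) + x·(1/√(π) + 2/3) - 3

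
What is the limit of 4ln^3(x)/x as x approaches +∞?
This is an ∞/∞ indeterminate form as x → +∞.
The polynomial denominator x dominates the logarithmic numerator (any positive power of x ≫ ln^3(x) as x → ∞), so the quotient → 0.
Limit = 0.

Final answer: 0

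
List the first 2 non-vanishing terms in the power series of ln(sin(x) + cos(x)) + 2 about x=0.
x + 2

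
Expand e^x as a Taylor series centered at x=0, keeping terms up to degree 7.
x^7/5040 + x^6/720 + x^5/120 + x^4/24 + x^3/6 + x^2/2 + x + 1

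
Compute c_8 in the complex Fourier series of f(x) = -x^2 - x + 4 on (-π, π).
Compute the real Fourier coefficients first: a_8 = -1/16, b_8 = 1/4.
Then c_8 = (a_8 − i·b_8)/2 = -1/32 - i/8.

Final answer: -1/32 - i/8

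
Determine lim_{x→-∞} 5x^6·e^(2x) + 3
The product is a 0·∞ indeterminate form at x → -∞.
Rewrite the product as 5x^6 / e^(-2x) (an ∞/∞ form) and apply L'Hôpital, or use the standard hierarchy e^(2|x|) ≫ |x^6| as x → -∞.
The indeterminate product → 0, so the limit = 3.

Final answer: 3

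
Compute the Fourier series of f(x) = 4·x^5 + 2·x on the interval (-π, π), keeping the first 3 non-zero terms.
(-160·π^2 + 8·π^4 + 964)·sin(x) + (-4·π^4 - 32 + 20·π^2)·sin(2·x) + (-160·π^2/27 + 428/81 + 8·π^4/3)·sin(3·x)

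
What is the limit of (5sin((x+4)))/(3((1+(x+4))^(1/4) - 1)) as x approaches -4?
Both numerator and denominator → 0 as x → -4; this is a 0/0 indeterminate form.
Expand each to leading order near x = -4: numerator ~ 5·(x + 4), denominator ~ 3·(x + 4)/4.
The limit of the ratio is 20/3.

Final answer: 20/3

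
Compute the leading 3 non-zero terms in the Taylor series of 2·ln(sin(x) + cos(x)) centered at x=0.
4·x^3/3 - 2·x^2 + 2·x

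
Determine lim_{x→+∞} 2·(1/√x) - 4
Evaluate the dominant behaviour as x → +∞; each term tends to a finite value or vanishes.
Limit = -4.

Final answer: -4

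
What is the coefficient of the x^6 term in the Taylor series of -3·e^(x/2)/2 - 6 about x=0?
Expand to order 6: -3·e^(x/2)/2 - 6 = -x^6/30720 - x^5/2560 - x^4/256 - x^3/32 - 3·x^2/16 - 3·x/4 - 15/2 + O(x^7).
The coefficient of x^6 is -1/30720.

Final answer: -1/30720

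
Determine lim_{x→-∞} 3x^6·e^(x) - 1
The product is a 0·∞ indeterminate form at x → -∞.
Rewrite the product as 3x^6 / e^(-x) (an ∞/∞ form) and apply L'Hôpital, or use the standard hierarchy e^(|x|) ≫ |x^6| as x → -∞.
The indeterminate product → 0, so the limit = -1.

Final answer: -1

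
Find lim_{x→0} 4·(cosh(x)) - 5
Direct substitution at x = 0 gives -1.

Final answer: -1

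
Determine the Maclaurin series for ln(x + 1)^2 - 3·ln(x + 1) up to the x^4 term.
5·x^4/3 - 2·x^3 + 5·x^2/2 - 3·x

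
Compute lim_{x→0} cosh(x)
Direct substitution at x = 0 gives 1.

Final answer: 1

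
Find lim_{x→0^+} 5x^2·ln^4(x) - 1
The product is a 0·∞ indeterminate form at x → 0⁺.
Rewrite the product as 5·ln^4(x) / x^(-2) and apply L'Hôpital, or use the standard hierarchy x^(-2) ≫ |ln x|^4 as x → 0⁺.
The indeterminate product → 0, so the limit = -1.

Final answer: -1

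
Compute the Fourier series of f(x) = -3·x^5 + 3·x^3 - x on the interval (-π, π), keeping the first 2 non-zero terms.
(-758 - 6·π^4 + 126·π^2)·sin(x) + (-18·π^2 + 28 + 3·π^4)·sin(2·x)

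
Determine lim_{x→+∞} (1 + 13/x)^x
As x → +∞: this is the defining limit (1 + 13/x)^x → e^13.
Limit = e^(13).

Final answer: e^(13)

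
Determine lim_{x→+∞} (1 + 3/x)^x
As x → +∞: this is the defining limit (1 + 3/x)^x → e^3.
Limit = e^(3).

Final answer: e^(3)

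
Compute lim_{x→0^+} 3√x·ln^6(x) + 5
The product is a 0·∞ indeterminate form at x → 0⁺.
Rewrite the product as 3·ln^6(x) / x^(-1/2) and apply L'Hôpital, or use the standard hierarchy x^(-1/2) ≫ |ln x|^6 as x → 0⁺.
The indeterminate product → 0, so the limit = 5.

Final answer: 5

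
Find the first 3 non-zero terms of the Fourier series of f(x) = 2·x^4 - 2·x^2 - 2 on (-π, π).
(104 - 16·π^2)·cos(x) + (-8 + 4·π^2)·cos(2·x) - 2·π^2/3 - 2 + 2·π^4/5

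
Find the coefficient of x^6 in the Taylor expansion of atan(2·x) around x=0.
Expand to order 6: atan(2·x) = 32·x^5/5 - 8·x^3/3 + 2·x + O(x^7).
The coefficient of x^6 is 0.

Final answer: 0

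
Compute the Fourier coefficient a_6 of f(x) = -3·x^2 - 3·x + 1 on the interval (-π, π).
a_6 = (1/π) ∫_{-π}^{π} f(x)·cos(6x) dx.
Evaluate the integral (use parity and integration by parts as needed): a_6 = -1/3.

Final answer: -1/3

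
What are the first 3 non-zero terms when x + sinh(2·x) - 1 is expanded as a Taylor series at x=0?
4·x^3/3 + 3·x - 1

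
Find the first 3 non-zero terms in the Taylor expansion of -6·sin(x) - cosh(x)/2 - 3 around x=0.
-x^2/4 - 6·x - 7/2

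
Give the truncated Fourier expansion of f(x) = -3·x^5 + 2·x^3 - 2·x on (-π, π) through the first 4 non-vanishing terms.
(-748 - 6·π^4 + 124·π^2)·sin(x) + (-17·π^2 + 55/2 + 3·π^4)·sin(2·x) + (-2·π^4 - 140/27 + 52·π^2/9)·sin(3·x) + (-23·π^2/8 + 133/64 + 3·π^4/2)·sin(4·x)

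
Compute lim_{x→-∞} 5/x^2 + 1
Evaluate the dominant behaviour as x → -∞; each term tends to a finite value or vanishes.
Limit = 1.

Final answer: 1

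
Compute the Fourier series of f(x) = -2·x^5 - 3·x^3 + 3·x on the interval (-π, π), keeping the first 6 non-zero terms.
(-438 - 4·π^4 + 74·π^2)·sin(x) + (-7·π^2 + 15/2 + 2·π^4)·sin(2·x) + (-4·π^4/3 + 110/81 + 26·π^2/27)·sin(3·x) + (-51/32 + π^2/4 + π^4)·sin(4·x) + (-4·π^4/5 - 14·π^2/25 + 834/625)·sin(5·x) + (-179/162 + 17·π^2/27 + 2·π^4/3)·sin(6·x)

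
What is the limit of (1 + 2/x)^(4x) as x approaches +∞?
As x → +∞: write (1 + 2/x)^(4x) = ((1 + 2/x)^x)^4 → (e^2)^4 = e^8.
Limit = e^(8).

Final answer: e^(8)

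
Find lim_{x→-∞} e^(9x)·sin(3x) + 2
Evaluate the dominant behaviour as x → -∞; each term tends to a finite value or vanishes.
Limit = 2.

Final answer: 2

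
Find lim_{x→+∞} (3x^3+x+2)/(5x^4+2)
This is an ∞/∞ indeterminate form as x → +∞.
Divide numerator and denominator by x^4 and let the lower-order terms vanish; the numerator's degree 3 is below the denominator's degree 4, so the quotient → 0.
Limit = 0.

Final answer: 0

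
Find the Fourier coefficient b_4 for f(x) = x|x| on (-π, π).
b_4 = (1/π) ∫_{-π}^{π} f(x)·sin(4x) dx.
Evaluate the integral (use parity and integration by parts as needed): b_4 = -π/2.

Final answer: -π/2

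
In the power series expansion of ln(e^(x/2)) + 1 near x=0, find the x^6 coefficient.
Expand to order 6: ln(e^(x/2)) + 1 = x/2 + 1 + O(x^7).
The coefficient of x^6 is 0.

Final answer: 0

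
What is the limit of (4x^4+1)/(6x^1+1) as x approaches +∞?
This is an ∞/∞ indeterminate form as x → +∞.
Divide numerator and denominator by x^4 and let the lower-order terms vanish; the numerator's degree 4 exceeds the denominator's degree 1, so the quotient diverges.
Limit = ∞.

Final answer: ∞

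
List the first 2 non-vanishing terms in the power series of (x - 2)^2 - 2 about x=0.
2 - 4·x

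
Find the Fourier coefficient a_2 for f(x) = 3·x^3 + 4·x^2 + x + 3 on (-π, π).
a_2 = (1/π) ∫_{-π}^{π} f(x)·cos(2x) dx.
Evaluate the integral (use parity and integration by parts as needed): a_2 = 4.

Final answer: 4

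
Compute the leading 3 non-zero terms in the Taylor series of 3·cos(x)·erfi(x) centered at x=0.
-3·x^5/(20·√(π)) - x^3/√(π) + 6·x/√(π)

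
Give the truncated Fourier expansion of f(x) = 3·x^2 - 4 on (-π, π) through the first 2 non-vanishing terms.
-12·cos(x) - 4 + π^2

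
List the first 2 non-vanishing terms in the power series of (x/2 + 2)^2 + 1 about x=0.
2·x + 5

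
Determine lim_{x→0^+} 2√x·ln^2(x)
This is a 0·∞ indeterminate form at x → 0⁺.
Rewrite the product as 2·ln^2(x) / x^(-1/2) and apply L'Hôpital, or use the standard hierarchy x^(-1/2) ≫ |ln x|^2 as x → 0⁺.
The indeterminate product → 0, so the limit = 0.

Final answer: 0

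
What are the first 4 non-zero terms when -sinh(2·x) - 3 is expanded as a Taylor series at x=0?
-4·x^5/15 - 4·x^3/3 - 2·x - 3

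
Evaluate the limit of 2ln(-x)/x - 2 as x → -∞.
The quotient is an ∞/∞ indeterminate form as x → -∞.
Compare growth rates of the dominant terms (exponentials ≫ polynomials ≫ logarithms), or apply L'Hôpital's rule; the quotient → 0.
Adding the constant: 0 - 2 = -2. Limit = -2.

Final answer: -2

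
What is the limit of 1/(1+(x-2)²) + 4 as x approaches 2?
Direct substitution at x = 2 gives 5.

Final answer: 5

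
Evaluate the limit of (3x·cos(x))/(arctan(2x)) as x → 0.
Both numerator and denominator → 0 as x → 0; this is a 0/0 indeterminate form.
Expand each to leading order near x = 0: numerator ~ 3·x, denominator ~ 2·x.
The limit of the ratio is 3/2.

Final answer: 3/2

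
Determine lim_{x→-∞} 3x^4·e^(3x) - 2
The product is a 0·∞ indeterminate form at x → -∞.
Rewrite the product as 3x^4 / e^(-3x) (an ∞/∞ form) and apply L'Hôpital, or use the standard hierarchy e^(3|x|) ≫ |x^4| as x → -∞.
The indeterminate product → 0, so the limit = -2.

Final answer: -2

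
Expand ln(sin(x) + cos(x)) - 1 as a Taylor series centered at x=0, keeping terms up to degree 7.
244·x^7/315 - 32·x^6/45 + 2·x^5/3 - 2·x^4/3 + 2·x^3/3 - x^2 + x - 1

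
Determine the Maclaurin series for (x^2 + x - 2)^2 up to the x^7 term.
x^4 + 2·x^3 - 3·x^2 - 4·x + 4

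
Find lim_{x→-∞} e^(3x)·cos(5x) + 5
Evaluate the dominant behaviour as x → -∞; each term tends to a finite value or vanishes.
Limit = 5.

Final answer: 5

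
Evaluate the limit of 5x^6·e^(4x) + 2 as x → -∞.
The product is a 0·∞ indeterminate form at x → -∞.
Rewrite the product as 5x^6 / e^(-4x) (an ∞/∞ form) and apply L'Hôpital, or use the standard hierarchy e^(4|x|) ≫ |x^6| as x → -∞.
The indeterminate product → 0, so the limit = 2.

Final answer: 2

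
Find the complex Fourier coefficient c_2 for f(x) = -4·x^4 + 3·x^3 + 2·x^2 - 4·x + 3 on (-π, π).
Compute the real Fourier coefficients first: a_2 = 14 - 8·π^2, b_2 = 17/2 - 3·π^2.
Then c_2 = (a_2 − i·b_2)/2 = -4·π^2 + 7 - 17·i/4 + 3·i·π^2/2.

Final answer: -4·π^2 + 7 - 17·i/4 + 3·i·π^2/2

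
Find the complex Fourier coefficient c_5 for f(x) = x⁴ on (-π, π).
Compute the real Fourier coefficients first: a_5 = 48/625 - 8·π^2/25, b_5 = 0.
Then c_5 = (a_5 − i·b_5)/2 = 24/625 - 4·π^2/25.

Final answer: 24/625 - 4·π^2/25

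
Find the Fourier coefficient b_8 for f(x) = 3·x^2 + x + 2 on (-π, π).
b_8 = (1/π) ∫_{-π}^{π} f(x)·sin(8x) dx.
Evaluate the integral (use parity and integration by parts as needed): b_8 = -1/4.

Final answer: -1/4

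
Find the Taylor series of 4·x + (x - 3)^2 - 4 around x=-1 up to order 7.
8 - 4·(x + 1) + (x + 1)^2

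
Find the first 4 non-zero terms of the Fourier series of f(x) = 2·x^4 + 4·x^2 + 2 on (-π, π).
(80 - 16·π^2)·cos(x) + (-2 + 4·π^2)·cos(2·x) + (-16·π^2/9 - 16/27)·cos(3·x) + 2 + 4·π^2/3 + 2·π^4/5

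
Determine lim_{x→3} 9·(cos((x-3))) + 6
Direct substitution at x = 3 gives 15.

Final answer: 15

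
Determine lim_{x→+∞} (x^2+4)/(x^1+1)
This is an ∞/∞ indeterminate form as x → +∞.
Divide numerator and denominator by x^2 and let the lower-order terms vanish; the numerator's degree 2 exceeds the denominator's degree 1, so the quotient diverges.
Limit = ∞.

Final answer: ∞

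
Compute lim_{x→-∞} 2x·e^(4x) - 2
The product is a 0·∞ indeterminate form at x → -∞.
Rewrite the product as 2x / e^(-4x) (an ∞/∞ form) and apply L'Hôpital, or use the standard hierarchy e^(4|x|) ≫ |x| as x → -∞.
The indeterminate product → 0, so the limit = -2.

Final answer: -2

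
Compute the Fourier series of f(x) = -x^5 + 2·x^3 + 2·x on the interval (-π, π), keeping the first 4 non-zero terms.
(-260 - 2·π^4 + 44·π^2)·sin(x) + (-7·π^2 + 17/2 + π^4)·sin(2·x) + (-2·π^4/3 - 44/81 + 76·π^2/27)·sin(3·x) + (-13·π^2/8 - 25/64 + π^4/2)·sin(4·x)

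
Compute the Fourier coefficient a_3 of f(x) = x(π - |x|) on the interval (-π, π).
a_3 = (1/π) ∫_{-π}^{π} f(x)·cos(3x) dx.
Evaluate the integral (use parity and integration by parts as needed): a_3 = 0.

Final answer: 0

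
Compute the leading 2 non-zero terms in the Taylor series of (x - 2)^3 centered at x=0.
12·x - 8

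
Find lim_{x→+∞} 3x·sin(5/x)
As x → +∞: let u = 5/x → 0⁺; then 3·x·sin(5/x) = 3·5·sin(u)/u → 3·5·1 = 15.
Limit = 15.

Final answer: 15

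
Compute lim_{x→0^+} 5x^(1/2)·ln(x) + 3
The product is a 0·∞ indeterminate form at x → 0⁺.
Rewrite the product as 5·ln(x) / x^(-1/2) and apply L'Hôpital, or use the standard hierarchy x^(-1/2) ≫ |ln x| as x → 0⁺.
The indeterminate product → 0, so the limit = 3.

Final answer: 3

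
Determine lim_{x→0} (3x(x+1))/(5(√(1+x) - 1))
Both numerator and denominator → 0 as x → 0; this is a 0/0 indeterminate form.
Expand each to leading order near x = 0: numerator ~ 3·x, denominator ~ 5·x/2.
The limit of the ratio is 6/5.

Final answer: 6/5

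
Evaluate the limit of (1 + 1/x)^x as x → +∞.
As x → +∞: this is the defining limit (1 + 1/x)^x → e^1.
Limit = e.

Final answer: e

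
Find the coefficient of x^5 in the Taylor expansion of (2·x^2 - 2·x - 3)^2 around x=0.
Expand to order 5: (2·x^2 - 2·x - 3)^2 = 4·x^4 - 8·x^3 - 8·x^2 + 12·x + 9 + O(x^6).
The coefficient of x^5 is 0.

Final answer: 0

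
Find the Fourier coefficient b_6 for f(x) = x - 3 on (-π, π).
b_6 = (1/π) ∫_{-π}^{π} f(x)·sin(6x) dx.
Evaluate the integral (use parity and integration by parts as needed): b_6 = -1/3.

Final answer: -1/3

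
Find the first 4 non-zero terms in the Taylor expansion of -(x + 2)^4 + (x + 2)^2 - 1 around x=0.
-8·x^3 - 23·x^2 - 28·x - 13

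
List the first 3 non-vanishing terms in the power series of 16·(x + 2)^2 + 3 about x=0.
16·x^2 + 64·x + 67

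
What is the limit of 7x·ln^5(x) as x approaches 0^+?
This is a 0·∞ indeterminate form at x → 0⁺.
Rewrite the product as 7·ln^5(x) / x^(-1) and apply L'Hôpital, or use the standard hierarchy x^(-1) ≫ |ln x|^5 as x → 0⁺.
The indeterminate product → 0, so the limit = 0.

Final answer: 0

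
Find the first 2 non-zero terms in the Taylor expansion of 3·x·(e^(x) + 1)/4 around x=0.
3·x^2/4 + 3·x/2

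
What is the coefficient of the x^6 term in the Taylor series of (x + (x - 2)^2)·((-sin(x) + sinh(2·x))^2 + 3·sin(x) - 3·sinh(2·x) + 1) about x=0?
Expand to order 6: (x + (x - 2)^2)·((-sin(x) + sinh(2·x))^2 + 3·sin(x) - 3·sinh(2·x) + 1) = 1967·x^6/120 - 83·x^5/5 + 53·x^4/2 - 24·x^3 + 14·x^2 - 15·x + 4 + O(x^7).
The coefficient of x^6 is 1967/120.

Final answer: 1967/120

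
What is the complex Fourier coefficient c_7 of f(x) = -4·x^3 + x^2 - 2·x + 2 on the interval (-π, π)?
Compute the real Fourier coefficients first: a_7 = -4/49, b_7 = -8·π^2/7 - 148/343.
Then c_7 = (a_7 − i·b_7)/2 = -2/49 + 74·i/343 + 4·i·π^2/7.

Final answer: -2/49 + 74·i/343 + 4·i·π^2/7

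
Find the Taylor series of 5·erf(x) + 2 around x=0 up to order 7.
-5·x^7/(21·√(π)) + x^5/√(π) - 10·x^3/(3·√(π)) + 10·x/√(π) + 2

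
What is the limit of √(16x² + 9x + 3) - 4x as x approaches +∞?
As x → +∞: multiply by the conjugate to get (9x+3)/(√(16x²+9x+3)+4x); the denominator ~ 8x, so the limit is 9/8.
Limit = 9/8.

Final answer: 9/8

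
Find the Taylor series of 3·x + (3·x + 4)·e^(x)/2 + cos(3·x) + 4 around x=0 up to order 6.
-359·x^6/360 + 19·x^5/240 + 89·x^4/24 + 13·x^3/12 - 2·x^2 + 13·x/2 + 7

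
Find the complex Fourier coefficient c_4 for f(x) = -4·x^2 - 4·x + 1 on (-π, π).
Compute the real Fourier coefficients first: a_4 = -1, b_4 = 2.
Then c_4 = (a_4 − i·b_4)/2 = -1/2 - i.

Final answer: -1/2 - i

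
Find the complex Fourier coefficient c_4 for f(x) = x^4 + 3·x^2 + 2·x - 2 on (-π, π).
Compute the real Fourier coefficients first: a_4 = 9/16 + π^2/2, b_4 = -1.
Then c_4 = (a_4 − i·b_4)/2 = 9/32 + π^2/4 + i/2.

Final answer: 9/32 + π^2/4 + i/2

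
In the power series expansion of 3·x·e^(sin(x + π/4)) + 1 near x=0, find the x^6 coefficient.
Expand to order 6: 3·x·e^(sin(x + π/4)) + 1 = x^6·(3·√(2)·e^(√(2)/2)/64 + e^(√(2)/2)/8) + x^5·(-√(2)·e^(√(2)/2)/8 - e^(√(2)/2)/32) + x^4·(-3·e^(√(2)/2)/4 - √(2)·e^(√(2)/2)/8) + x^3·(-3·√(2)·e^(√(2)/2)/4 + 3·e^(√(2)/2)/4) + 3·√(2)·x^2·e^(√(2)/2)/2 + 3·x·e^(√(2)/2) + 1 + O(x^7).
The coefficient of x^6 is 3·√(2)·e^(√(2)/2)/64 + e^(√(2)/2)/8.

Final answer: 3·√(2)·e^(√(2)/2)/64 + e^(√(2)/2)/8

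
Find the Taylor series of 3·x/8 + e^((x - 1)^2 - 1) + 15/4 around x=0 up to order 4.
19·x^4/6 - 10·x^3/3 + 3·x^2 - 13·x/8 + 19/4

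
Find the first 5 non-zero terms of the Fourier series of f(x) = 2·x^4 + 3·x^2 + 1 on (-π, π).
(84 - 16·π^2)·cos(x) + (-3 + 4·π^2)·cos(2·x) + (-16·π^2/9 - 4/27)·cos(3·x) + (3/8 + π^2)·cos(4·x) + 1 + π^2 + 2·π^4/5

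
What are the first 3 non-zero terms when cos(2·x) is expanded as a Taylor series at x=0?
2·x^4/3 - 2·x^2 + 1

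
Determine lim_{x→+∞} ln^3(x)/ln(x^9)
This is an ∞/∞ indeterminate form as x → +∞.
Write ln(x^9) = 9·ln(x), reducing the quotient to ln^2(x)/9 → ∞.
Limit = ∞.

Final answer: ∞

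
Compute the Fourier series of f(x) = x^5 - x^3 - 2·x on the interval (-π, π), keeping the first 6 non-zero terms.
(-42·π^2 + 2·π^4 + 248)·sin(x) + (-π^4 - 7 + 6·π^2)·sin(2·x) + (-58·π^2/27 + 8/81 + 2·π^4/3)·sin(3·x) + (-π^4/2 + 37/64 + 9·π^2/8)·sin(4·x) + (-18·π^2/25 - 392/625 + 2·π^4/5)·sin(5·x) + (-π^4/3 + 47/81 + 14·π^2/27)·sin(6·x)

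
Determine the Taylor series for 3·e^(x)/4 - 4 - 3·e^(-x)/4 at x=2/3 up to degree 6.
(-16·e^(2/3) - 3 + 3·e^(4/3))·e^(-2/3)/4 + (3 + 3·e^(4/3))·e^(-2/3)·(x - 2/3)/4 + (-3 + 3·e^(4/3))·e^(-2/3)·(x - 2/3)^2/8 + (1 + e^(4/3))·e^(-2/3)·(x - 2/3)^3/8 + (-1 + e^(4/3))·e^(-2/3)·(x - 2/3)^4/32 + (1 + e^(4/3))·e^(-2/3)·(x - 2/3)^5/160 + (-1 + e^(4/3))·e^(-2/3)·(x - 2/3)^6/960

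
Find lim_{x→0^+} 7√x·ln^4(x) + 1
The product is a 0·∞ indeterminate form at x → 0⁺.
Rewrite the product as 7·ln^4(x) / x^(-1/2) and apply L'Hôpital, or use the standard hierarchy x^(-1/2) ≫ |ln x|^4 as x → 0⁺.
The indeterminate product → 0, so the limit = 1.

Final answer: 1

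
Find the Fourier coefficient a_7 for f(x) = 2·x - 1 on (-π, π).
a_7 = (1/π) ∫_{-π}^{π} f(x)·cos(7x) dx.
Evaluate the integral (use parity and integration by parts as needed): a_7 = 0.

Final answer: 0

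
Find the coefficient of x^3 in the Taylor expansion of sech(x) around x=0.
Expand to order 3: sech(x) = 1 - x^2/2 + O(x^4).
The coefficient of x^3 is 0.

Final answer: 0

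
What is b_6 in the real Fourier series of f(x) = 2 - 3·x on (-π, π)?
b_6 = (1/π) ∫_{-π}^{π} f(x)·sin(6x) dx.
Evaluate the integral (use parity and integration by parts as needed): b_6 = 1.

Final answer: 1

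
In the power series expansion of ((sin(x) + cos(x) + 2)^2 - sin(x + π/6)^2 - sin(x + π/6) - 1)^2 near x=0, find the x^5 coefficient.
171/10 - 1693·√(3)/480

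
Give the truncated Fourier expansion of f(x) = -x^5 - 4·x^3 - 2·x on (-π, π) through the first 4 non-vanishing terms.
(-196 - 2·π^4 + 32·π^2)·sin(x) + (-π^2 + 7/2 + π^4)·sin(2·x) + (-2·π^4/3 - 32·π^2/27 - 44/81)·sin(3·x) + (31/64 + 11·π^2/8 + π^4/2)·sin(4·x)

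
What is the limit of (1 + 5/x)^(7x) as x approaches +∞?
As x → +∞: write (1 + 5/x)^(7x) = ((1 + 5/x)^x)^7 → (e^5)^7 = e^35.
Limit = e^(35).

Final answer: e^(35)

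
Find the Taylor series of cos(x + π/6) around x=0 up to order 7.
x^7/10080 - √(3)·x^6/1440 - x^5/240 + √(3)·x^4/48 + x^3/12 - √(3)·x^2/4 - x/2 + √(3)/2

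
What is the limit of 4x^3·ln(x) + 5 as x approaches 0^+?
The product is a 0·∞ indeterminate form at x → 0⁺.
Rewrite the product as 4·ln(x) / x^(-3) and apply L'Hôpital, or use the standard hierarchy x^(-3) ≫ |ln x| as x → 0⁺.
The indeterminate product → 0, so the limit = 5.

Final answer: 5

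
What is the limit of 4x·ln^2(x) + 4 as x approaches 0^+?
The product is a 0·∞ indeterminate form at x → 0⁺.
Rewrite the product as 4·ln^2(x) / x^(-1) and apply L'Hôpital, or use the standard hierarchy x^(-1) ≫ |ln x|^2 as x → 0⁺.
The indeterminate product → 0, so the limit = 4.

Final answer: 4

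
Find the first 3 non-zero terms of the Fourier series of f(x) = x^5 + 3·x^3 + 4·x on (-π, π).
(-34·π^2 + 2·π^4 + 212)·sin(x) + (-π^4 - 7 + 2·π^2)·sin(2·x) + (188/81 + 14·π^2/27 + 2·π^4/3)·sin(3·x)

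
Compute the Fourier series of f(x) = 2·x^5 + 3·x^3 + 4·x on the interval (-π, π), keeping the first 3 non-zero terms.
(-74·π^2 + 4·π^4 + 452)·sin(x) + (-2·π^4 - 29/2 + 7·π^2)·sin(2·x) + (-26·π^2/27 + 268/81 + 4·π^4/3)·sin(3·x)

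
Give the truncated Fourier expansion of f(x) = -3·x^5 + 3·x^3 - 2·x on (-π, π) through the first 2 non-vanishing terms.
(-760 - 6·π^4 + 126·π^2)·sin(x) + (-18·π^2 + 29 + 3·π^4)·sin(2·x)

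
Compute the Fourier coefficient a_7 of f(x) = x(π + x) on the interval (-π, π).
a_7 = (1/π) ∫_{-π}^{π} f(x)·cos(7x) dx.
Evaluate the integral (use parity and integration by parts as needed): a_7 = -4/49.

Final answer: -4/49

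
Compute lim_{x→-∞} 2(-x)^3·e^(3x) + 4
The product is a 0·∞ indeterminate form at x → -∞.
Rewrite the product as 2(-x)^3 / e^(-3x) (an ∞/∞ form) and apply L'Hôpital, or use the standard hierarchy e^(3|x|) ≫ |(-x)^3| as x → -∞.
The indeterminate product → 0, so the limit = 4.

Final answer: 4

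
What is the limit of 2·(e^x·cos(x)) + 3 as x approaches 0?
Direct substitution at x = 0 gives 5.

Final answer: 5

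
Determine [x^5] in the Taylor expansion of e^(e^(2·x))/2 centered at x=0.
Expand to order 5: e^(e^(2·x))/2 = 104·e·x^5/15 + 5·e·x^4 + 10·e·x^3/3 + 2·e·x^2 + e·x + e/2 + O(x^6).
The coefficient of x^5 is 104·e/15.

Final answer: 104·e/15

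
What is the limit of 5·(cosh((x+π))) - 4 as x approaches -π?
Direct substitution at x = -π gives 1.

Final answer: 1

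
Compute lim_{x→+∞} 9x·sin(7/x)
As x → +∞: let u = 7/x → 0⁺; then 9·x·sin(7/x) = 9·7·sin(u)/u → 9·7·1 = 63.
Limit = 63.

Final answer: 63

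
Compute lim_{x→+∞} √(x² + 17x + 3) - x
This is an ∞ − ∞ indeterminate form.
Multiply and divide by the conjugate √(x²+17x + 3) + x; the x² terms cancel, leaving (17x + 3)/(√(x²+17x + 3)+x) → 17/2.
Limit = 17/2.

Final answer: 17/2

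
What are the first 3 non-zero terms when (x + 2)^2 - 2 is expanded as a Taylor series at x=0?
x^2 + 4·x + 2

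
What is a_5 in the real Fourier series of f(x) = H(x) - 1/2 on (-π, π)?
a_5 = (1/π) ∫_{-π}^{π} f(x)·cos(5x) dx.
Evaluate the integral (use parity and integration by parts as needed): a_5 = 0.

Final answer: 0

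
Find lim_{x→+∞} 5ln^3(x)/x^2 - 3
The quotient is an ∞/∞ indeterminate form as x → +∞.
The polynomial denominator x^2 dominates the logarithmic numerator (any positive power of x ≫ ln^3(x) as x → ∞), so the quotient → 0.
Adding the constant: 0 - 3 = -3. Limit = -3.

Final answer: -3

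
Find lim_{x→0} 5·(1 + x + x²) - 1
Direct substitution at x = 0 gives 4.

Final answer: 4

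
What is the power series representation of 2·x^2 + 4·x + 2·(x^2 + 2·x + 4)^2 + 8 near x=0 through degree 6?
2·x^4 + 8·x^3 + 26·x^2 + 36·x + 40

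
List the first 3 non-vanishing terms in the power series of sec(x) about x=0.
5·x^4/24 + x^2/2 + 1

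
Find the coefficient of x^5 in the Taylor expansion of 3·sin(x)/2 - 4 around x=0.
Expand to order 5: 3·sin(x)/2 - 4 = x^5/80 - x^3/4 + 3·x/2 - 4 + O(x^6).
The coefficient of x^5 is 1/80.

Final answer: 1/80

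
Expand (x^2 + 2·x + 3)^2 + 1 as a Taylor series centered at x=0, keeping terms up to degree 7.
x^4 + 4·x^3 + 10·x^2 + 12·x + 10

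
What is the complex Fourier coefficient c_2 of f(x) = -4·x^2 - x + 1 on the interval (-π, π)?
Compute the real Fourier coefficients first: a_2 = -4, b_2 = 1.
Then c_2 = (a_2 − i·b_2)/2 = -2 - i/2.

Final answer: -2 - i/2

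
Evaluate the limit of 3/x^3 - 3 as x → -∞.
Evaluate the dominant behaviour as x → -∞; each term tends to a finite value or vanishes.
Limit = -3.

Final answer: -3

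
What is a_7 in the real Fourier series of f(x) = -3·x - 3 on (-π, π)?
a_7 = (1/π) ∫_{-π}^{π} f(x)·cos(7x) dx.
Evaluate the integral (use parity and integration by parts as needed): a_7 = 0.

Final answer: 0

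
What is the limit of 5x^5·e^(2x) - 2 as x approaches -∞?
The product is a 0·∞ indeterminate form at x → -∞.
Rewrite the product as 5x^5 / e^(-2x) (an ∞/∞ form) and apply L'Hôpital, or use the standard hierarchy e^(2|x|) ≫ |x^5| as x → -∞.
The indeterminate product → 0, so the limit = -2.

Final answer: -2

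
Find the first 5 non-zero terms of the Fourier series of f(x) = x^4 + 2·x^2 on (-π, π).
(40 - 8·π^2)·cos(x) + (-1 + 2·π^2)·cos(2·x) + (-8·π^2/9 - 8/27)·cos(3·x) + (5/16 + π^2/2)·cos(4·x) + 2·π^2/3 + π^4/5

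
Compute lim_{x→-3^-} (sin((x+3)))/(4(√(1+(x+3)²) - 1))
Both numerator and denominator → 0 as x → -3^-; this is a 0/0 indeterminate form.
Expand each to leading order near x = -3: numerator ~ (x + 3), denominator ~ 2·(x + 3)^2.
The limit of the ratio is -∞.

Final answer: -∞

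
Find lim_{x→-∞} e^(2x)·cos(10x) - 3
Evaluate the dominant behaviour as x → -∞; each term tends to a finite value or vanishes.
Limit = -3.

Final answer: -3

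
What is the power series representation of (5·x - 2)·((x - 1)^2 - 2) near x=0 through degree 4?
5·x^3 - 12·x^2 - x + 2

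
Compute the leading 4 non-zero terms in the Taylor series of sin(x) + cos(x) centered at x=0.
-x^3/6 - x^2/2 + x + 1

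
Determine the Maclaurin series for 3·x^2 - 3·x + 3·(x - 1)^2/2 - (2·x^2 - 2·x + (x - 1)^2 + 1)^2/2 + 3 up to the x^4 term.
-9·x^4/2 + 12·x^3 - 19·x^2/2 + 2·x + 5/2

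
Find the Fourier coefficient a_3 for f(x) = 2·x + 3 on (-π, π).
a_3 = (1/π) ∫_{-π}^{π} f(x)·cos(3x) dx.
Evaluate the integral (use parity and integration by parts as needed): a_3 = 0.

Final answer: 0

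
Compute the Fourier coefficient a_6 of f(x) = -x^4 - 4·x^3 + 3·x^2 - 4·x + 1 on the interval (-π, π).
a_6 = (1/π) ∫_{-π}^{π} f(x)·cos(6x) dx.
Evaluate the integral (use parity and integration by parts as needed): a_6 = 10/27 - 2·π^2/9.

Final answer: 10/27 - 2·π^2/9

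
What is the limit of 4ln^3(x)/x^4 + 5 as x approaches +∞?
The quotient is an ∞/∞ indeterminate form as x → +∞.
The polynomial denominator x^4 dominates the logarithmic numerator (any positive power of x ≫ ln^3(x) as x → ∞), so the quotient → 0.
Adding the constant: 0 + 5 = 5. Limit = 5.

Final answer: 5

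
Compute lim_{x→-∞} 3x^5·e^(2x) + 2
The product is a 0·∞ indeterminate form at x → -∞.
Rewrite the product as 3x^5 / e^(-2x) (an ∞/∞ form) and apply L'Hôpital, or use the standard hierarchy e^(2|x|) ≫ |x^5| as x → -∞.
The indeterminate product → 0, so the limit = 2.

Final answer: 2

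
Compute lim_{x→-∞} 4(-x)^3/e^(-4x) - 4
The quotient is an ∞/∞ indeterminate form as x → -∞.
Compare growth rates of the dominant terms (exponentials ≫ polynomials ≫ logarithms), or apply L'Hôpital's rule; the quotient → 0.
Adding the constant: 0 - 4 = -4. Limit = -4.

Final answer: -4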